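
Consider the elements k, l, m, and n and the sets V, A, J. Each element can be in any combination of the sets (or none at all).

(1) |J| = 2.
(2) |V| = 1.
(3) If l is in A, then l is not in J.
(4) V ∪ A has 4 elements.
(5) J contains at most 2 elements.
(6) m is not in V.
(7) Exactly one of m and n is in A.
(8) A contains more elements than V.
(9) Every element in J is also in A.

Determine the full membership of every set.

V = {n}; A = {k, l, m}; J = {k, m}

From (6): m ∉ V.
Suppose k ∈ V: no assignment then satisfies all the clues, so k ∉ V.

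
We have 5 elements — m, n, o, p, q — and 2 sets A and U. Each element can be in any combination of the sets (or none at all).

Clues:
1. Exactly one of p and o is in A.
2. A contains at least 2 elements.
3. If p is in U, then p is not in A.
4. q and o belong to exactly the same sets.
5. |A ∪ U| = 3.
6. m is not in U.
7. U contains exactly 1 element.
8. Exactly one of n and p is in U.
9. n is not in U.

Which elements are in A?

From (6): m ∉ U.
From (9): n ∉ U.
(8) (exactly one): p ∈ U.
(3): p ∉ A.
(7): U already has 1, so the rest are out.
(1) (exactly one): o ∈ A.
(4): q matches o: q ∈ A.
Suppose m ∈ A: no assignment then satisfies all the clues, so m ∉ A.

A = {o, q}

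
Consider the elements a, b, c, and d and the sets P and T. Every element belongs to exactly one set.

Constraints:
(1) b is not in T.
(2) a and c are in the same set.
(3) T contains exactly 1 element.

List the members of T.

T = {d}

From (1): b ∉ T.
Only one set left: b ∈ P.
Suppose a ∈ T: no assignment then satisfies all the clues, so a ∉ T.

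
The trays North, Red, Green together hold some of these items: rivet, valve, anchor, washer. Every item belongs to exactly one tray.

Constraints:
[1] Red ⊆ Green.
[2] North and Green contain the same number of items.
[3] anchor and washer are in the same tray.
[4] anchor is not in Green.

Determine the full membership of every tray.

North = {anchor, washer}; Red = {}; Green = {rivet, valve}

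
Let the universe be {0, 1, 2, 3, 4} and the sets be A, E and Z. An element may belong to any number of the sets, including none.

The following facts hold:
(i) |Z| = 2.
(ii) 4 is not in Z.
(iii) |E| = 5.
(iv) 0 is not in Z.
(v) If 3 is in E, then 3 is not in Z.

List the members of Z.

From (ii): 4 ∉ Z.
From (iv): 0 ∉ Z.
(iii): only 5 candidates remain for E, so all are in.
(v): 3 ∉ Z.
(i): only 2 candidates remain for Z, so all are in.

Z = {1, 2}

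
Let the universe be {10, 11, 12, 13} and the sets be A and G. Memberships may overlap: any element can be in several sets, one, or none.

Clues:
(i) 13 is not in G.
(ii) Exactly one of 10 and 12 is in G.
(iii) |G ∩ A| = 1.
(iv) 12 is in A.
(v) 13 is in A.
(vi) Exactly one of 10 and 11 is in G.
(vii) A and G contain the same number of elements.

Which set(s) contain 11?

11: G

From (i): 13 ∉ G.
From (iv): 12 ∈ A.
From (v): 13 ∈ A.
Suppose 11 ∈ A: no assignment then satisfies all the clues, so 11 ∉ A.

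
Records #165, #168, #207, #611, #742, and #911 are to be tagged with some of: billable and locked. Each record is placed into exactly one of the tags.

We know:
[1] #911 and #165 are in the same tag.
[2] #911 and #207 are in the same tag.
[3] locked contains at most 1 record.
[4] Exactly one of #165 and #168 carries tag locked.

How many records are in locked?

1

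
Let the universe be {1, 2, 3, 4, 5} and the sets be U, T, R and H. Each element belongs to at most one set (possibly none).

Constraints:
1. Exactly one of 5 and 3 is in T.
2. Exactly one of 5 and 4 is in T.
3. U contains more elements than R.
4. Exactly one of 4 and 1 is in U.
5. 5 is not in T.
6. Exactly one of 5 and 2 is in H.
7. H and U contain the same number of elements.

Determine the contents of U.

U = {1}

From (5): 5 ∉ T.
(1) (exactly one): 3 ∈ T.
(2) (exactly one): 4 ∈ T.
(4) (exactly one): 1 ∈ U.
Suppose 2 ∈ U: no assignment then satisfies all the clues, so 2 ∉ U.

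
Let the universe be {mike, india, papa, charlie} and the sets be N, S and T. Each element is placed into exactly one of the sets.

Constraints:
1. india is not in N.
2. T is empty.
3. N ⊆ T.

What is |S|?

From (1): india ∉ N.
(2): T already has 0, so the rest are out.
(3) contrapositive: mike ∉ N.
(3) contrapositive: papa ∉ N.
(3) contrapositive: charlie ∉ N.
Only one set left: mike ∈ S.
Only one set left: india ∈ S.
Only one set left: papa ∈ S.
Only one set left: charlie ∈ S.

4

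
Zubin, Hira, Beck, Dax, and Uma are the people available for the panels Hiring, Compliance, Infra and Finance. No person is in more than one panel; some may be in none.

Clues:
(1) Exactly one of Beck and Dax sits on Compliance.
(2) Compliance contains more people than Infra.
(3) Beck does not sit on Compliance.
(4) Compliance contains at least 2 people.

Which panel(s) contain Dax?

Dax: Compliance

From (3): Beck ∉ Compliance.
(1) (exactly one): Dax ∈ Compliance.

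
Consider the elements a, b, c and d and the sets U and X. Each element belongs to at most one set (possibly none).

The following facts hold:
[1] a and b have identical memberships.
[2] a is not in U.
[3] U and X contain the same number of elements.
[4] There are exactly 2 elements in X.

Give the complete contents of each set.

U = {c, d}; X = {a, b}

From (2): a ∉ U.
(1): b matches a: b ∉ U.
Suppose a ∉ X: no assignment then satisfies all the clues, so a ∈ X.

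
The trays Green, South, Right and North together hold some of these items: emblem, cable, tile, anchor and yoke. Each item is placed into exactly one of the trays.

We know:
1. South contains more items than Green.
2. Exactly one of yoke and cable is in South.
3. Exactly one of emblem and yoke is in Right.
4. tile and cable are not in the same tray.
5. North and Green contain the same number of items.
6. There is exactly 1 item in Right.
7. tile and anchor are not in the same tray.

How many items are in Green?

1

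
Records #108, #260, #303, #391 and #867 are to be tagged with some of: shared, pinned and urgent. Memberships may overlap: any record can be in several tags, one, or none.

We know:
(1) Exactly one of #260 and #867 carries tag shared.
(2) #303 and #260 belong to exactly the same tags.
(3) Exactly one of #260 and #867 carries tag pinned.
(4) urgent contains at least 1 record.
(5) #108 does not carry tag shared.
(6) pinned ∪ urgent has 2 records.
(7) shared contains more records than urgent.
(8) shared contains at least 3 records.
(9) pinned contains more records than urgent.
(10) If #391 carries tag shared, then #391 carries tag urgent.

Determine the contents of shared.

shared = {#260, #303, #391}

From (5): #108 ∉ shared.
Suppose #260 ∉ shared: no assignment then satisfies all the clues, so #260 ∈ shared.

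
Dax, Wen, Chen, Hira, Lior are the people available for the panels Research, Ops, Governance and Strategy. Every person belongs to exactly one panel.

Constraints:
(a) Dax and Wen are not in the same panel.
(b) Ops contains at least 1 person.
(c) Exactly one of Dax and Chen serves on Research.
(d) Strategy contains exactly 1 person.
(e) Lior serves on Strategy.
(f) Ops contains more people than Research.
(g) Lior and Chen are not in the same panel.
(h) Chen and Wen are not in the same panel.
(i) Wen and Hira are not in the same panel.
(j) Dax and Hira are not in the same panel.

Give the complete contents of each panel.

Research = {Dax}; Ops = {Chen, Hira}; Governance = {Wen}; Strategy = {Lior}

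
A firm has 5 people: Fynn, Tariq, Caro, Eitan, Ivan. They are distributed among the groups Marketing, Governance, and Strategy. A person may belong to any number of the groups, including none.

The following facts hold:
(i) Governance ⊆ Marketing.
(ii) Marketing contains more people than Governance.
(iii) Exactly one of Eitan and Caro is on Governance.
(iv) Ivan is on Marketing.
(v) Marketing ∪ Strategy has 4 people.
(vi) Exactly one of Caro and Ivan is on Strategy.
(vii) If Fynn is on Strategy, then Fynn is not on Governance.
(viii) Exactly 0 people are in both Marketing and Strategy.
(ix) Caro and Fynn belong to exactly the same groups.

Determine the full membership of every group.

Marketing = {Eitan, Ivan}; Governance = {Eitan}; Strategy = {Caro, Fynn}

From (iv): Ivan ∈ Marketing.
Suppose Fynn ∈ Marketing: no assignment then satisfies all the clues, so Fynn ∉ Marketing.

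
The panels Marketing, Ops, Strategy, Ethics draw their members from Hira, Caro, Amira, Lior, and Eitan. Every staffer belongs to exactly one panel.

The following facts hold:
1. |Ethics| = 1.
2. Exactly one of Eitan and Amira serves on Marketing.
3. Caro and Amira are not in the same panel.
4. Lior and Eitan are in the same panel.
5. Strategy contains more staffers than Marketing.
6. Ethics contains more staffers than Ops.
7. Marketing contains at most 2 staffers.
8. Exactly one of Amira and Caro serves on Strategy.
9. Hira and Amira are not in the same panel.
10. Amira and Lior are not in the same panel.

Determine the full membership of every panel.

Marketing = {Amira}; Ops = {}; Strategy = {Caro, Eitan, Lior}; Ethics = {Hira}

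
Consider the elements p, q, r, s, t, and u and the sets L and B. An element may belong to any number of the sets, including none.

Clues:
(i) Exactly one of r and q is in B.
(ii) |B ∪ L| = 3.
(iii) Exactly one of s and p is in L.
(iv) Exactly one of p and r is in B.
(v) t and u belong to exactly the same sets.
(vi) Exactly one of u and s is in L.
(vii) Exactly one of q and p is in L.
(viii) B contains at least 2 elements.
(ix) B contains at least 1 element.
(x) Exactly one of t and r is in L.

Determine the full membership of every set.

L = {q, r, s}; B = {r, s}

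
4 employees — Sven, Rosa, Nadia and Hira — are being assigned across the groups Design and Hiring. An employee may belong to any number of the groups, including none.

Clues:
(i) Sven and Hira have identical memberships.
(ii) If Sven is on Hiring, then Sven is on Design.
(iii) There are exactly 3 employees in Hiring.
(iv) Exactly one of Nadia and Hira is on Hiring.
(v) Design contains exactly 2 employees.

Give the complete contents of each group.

Design = {Hira, Sven}; Hiring = {Hira, Rosa, Sven}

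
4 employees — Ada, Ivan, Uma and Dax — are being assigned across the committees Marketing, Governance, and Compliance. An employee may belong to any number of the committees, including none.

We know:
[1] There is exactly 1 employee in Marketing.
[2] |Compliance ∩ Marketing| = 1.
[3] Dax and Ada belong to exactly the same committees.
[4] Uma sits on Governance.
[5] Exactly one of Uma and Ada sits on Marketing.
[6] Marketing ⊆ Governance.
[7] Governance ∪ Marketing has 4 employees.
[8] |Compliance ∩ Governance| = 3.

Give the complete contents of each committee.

Marketing = {Uma}; Governance = {Ada, Dax, Ivan, Uma}; Compliance = {Ada, Dax, Uma}

From (4): Uma ∈ Governance.
Suppose Ada ∈ Marketing: no assignment then satisfies all the clues, so Ada ∉ Marketing.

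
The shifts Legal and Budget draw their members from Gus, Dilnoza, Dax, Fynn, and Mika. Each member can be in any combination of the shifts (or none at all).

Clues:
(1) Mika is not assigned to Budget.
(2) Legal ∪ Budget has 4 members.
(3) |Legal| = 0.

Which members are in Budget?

Budget = {Dax, Dilnoza, Fynn, Gus}

From (1): Mika ∉ Budget.
(3): Legal already has 0, so the rest are out.
Suppose Gus ∉ Budget: no assignment then satisfies all the clues, so Gus ∈ Budget.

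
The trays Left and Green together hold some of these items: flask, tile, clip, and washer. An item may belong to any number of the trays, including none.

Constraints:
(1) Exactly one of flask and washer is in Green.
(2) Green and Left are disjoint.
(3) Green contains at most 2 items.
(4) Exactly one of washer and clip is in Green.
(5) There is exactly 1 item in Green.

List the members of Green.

Green = {washer}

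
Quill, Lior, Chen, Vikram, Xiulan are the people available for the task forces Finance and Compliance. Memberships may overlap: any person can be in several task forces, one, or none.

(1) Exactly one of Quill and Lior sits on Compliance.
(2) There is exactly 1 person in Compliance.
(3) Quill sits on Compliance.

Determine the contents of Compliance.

Compliance = {Quill}

From (3): Quill ∈ Compliance.
(1) (exactly one): Lior ∉ Compliance.
(2): Compliance already has 1, so the rest are out.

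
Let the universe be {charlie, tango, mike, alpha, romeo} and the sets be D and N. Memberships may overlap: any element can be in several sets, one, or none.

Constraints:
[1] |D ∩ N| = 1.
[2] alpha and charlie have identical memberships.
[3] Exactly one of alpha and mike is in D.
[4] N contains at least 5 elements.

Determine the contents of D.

D = {mike}

(4): only 5 candidates remain for N, so all are in.
Suppose charlie ∈ D: no assignment then satisfies all the clues, so charlie ∉ D.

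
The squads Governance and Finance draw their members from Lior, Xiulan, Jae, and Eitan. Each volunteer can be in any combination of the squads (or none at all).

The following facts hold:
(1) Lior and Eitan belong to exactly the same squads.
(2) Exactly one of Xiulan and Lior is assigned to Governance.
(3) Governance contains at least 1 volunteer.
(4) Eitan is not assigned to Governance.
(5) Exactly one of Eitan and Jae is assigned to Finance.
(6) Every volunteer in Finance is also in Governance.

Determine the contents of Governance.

From (4): Eitan ∉ Governance.
(1): Lior matches Eitan: Lior ∉ Governance.
(2) (exactly one): Xiulan ∈ Governance.
(6) contrapositive: Lior ∉ Finance.
(6) contrapositive: Eitan ∉ Finance.
(5) (exactly one): Jae ∈ Finance.
(6) with Jae ∈ Finance: Jae ∈ Governance.

Governance = {Jae, Xiulan}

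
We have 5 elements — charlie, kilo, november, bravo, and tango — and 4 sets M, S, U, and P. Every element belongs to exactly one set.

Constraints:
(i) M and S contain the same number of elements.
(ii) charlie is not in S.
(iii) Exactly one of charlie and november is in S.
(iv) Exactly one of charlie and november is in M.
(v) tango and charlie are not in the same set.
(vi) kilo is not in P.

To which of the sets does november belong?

november: S

From (ii): charlie ∉ S.
From (vi): kilo ∉ P.
(iii) (exactly one): november ∈ S.
(iv) (exactly one): charlie ∈ M.
(v): tango ∉ M.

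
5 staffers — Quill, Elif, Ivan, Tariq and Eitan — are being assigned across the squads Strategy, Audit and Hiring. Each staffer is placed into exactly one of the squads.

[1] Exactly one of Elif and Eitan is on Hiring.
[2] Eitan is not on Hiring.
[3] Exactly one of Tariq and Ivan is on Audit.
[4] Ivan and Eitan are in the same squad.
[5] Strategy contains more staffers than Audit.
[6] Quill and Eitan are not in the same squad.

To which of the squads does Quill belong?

Quill: Hiring

From (2): Eitan ∉ Hiring.
(1) (exactly one): Elif ∈ Hiring.
(4): Ivan matches Eitan: Ivan ∉ Hiring.
Suppose Quill ∈ Strategy: no assignment then satisfies all the clues, so Quill ∉ Strategy.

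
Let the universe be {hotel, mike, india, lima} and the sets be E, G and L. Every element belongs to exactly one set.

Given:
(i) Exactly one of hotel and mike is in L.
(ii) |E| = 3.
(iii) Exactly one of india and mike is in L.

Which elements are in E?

E = {hotel, india, lima}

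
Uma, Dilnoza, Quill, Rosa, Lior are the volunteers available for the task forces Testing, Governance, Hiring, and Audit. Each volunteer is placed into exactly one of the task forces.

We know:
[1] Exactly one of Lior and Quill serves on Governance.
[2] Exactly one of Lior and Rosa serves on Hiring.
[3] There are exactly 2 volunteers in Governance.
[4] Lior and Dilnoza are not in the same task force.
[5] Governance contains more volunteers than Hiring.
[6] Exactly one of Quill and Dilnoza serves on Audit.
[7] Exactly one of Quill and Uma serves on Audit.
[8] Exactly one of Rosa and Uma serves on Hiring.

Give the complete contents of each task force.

Testing = {Dilnoza}; Governance = {Lior, Uma}; Hiring = {Rosa}; Audit = {Quill}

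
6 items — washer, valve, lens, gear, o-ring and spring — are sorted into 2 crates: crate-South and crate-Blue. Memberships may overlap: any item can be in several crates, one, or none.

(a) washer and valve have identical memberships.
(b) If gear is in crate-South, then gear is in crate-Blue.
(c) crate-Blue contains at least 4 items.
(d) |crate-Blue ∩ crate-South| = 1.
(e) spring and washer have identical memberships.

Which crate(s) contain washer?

washer: crate-Blue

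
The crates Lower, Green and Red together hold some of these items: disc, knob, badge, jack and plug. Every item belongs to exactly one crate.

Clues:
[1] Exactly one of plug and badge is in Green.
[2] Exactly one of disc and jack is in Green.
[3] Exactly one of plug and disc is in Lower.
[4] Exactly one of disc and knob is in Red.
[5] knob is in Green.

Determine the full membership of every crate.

From (5): knob ∈ Green.
(4) (exactly one): disc ∈ Red.
(2) (exactly one): jack ∈ Green.
(3) (exactly one): plug ∈ Lower.
(1) (exactly one): badge ∈ Green.

Lower = {plug}; Green = {badge, jack, knob}; Red = {disc}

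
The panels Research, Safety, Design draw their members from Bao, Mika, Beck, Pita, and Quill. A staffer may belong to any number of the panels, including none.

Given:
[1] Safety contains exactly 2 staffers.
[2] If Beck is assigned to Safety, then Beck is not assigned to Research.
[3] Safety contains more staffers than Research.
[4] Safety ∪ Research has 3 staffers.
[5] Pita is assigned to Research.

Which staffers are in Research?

From (5): Pita ∈ Research.
Suppose Bao ∈ Research: no assignment then satisfies all the clues, so Bao ∉ Research.

Research = {Pita}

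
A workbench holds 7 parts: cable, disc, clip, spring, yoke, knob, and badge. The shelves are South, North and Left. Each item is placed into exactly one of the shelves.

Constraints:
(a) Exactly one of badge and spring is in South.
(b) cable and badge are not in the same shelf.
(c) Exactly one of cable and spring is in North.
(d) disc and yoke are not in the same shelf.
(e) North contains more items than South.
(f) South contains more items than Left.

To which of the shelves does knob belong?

knob: North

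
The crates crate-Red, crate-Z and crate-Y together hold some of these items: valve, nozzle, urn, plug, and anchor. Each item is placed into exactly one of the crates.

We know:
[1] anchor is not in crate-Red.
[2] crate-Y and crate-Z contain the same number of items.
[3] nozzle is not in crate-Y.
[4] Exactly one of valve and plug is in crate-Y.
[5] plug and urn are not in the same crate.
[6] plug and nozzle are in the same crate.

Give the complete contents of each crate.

crate-Red = {urn}; crate-Z = {nozzle, plug}; crate-Y = {anchor, valve}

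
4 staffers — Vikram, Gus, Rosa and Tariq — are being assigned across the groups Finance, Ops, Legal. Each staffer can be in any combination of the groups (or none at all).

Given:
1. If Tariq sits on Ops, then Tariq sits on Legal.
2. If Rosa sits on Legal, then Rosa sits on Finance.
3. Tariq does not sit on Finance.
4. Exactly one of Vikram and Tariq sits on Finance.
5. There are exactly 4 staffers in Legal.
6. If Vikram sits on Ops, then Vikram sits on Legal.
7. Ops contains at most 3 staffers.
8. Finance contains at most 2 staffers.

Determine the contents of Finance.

From (3): Tariq ∉ Finance.
(4) (exactly one): Vikram ∈ Finance.
(5): only 4 candidates remain for Legal, so all are in.
(2): Rosa ∈ Finance.
(8): Finance already has 2, so the rest are out.

Finance = {Rosa, Vikram}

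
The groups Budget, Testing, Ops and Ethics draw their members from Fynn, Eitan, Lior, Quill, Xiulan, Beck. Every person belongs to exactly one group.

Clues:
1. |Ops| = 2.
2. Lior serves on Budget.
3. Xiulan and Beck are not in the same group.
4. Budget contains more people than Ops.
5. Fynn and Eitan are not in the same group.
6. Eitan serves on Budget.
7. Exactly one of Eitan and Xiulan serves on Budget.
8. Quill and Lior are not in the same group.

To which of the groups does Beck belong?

Beck: Budget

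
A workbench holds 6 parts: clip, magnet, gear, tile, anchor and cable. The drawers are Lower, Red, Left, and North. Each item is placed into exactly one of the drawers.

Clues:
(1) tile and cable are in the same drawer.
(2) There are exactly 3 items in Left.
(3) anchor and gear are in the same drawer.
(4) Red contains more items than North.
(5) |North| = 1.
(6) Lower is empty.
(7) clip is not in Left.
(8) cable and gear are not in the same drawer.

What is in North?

North = {clip}

From (7): clip ∉ Left.
(6): Lower already has 0, so the rest are out.
Suppose clip ∉ North: no assignment then satisfies all the clues, so clip ∈ North.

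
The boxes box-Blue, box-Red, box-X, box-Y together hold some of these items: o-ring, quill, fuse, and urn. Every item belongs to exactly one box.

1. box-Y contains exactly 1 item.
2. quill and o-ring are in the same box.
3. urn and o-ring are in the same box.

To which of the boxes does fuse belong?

fuse: box-Y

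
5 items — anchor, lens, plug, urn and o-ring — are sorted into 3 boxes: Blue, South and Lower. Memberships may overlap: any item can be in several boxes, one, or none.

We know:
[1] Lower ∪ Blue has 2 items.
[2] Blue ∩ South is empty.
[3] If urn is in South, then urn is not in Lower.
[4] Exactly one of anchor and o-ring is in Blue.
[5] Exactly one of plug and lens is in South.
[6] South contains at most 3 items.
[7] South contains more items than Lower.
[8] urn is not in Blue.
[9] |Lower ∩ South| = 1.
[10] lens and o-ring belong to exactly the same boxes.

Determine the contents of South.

From (8): urn ∉ Blue.
Suppose anchor ∈ South: no assignment then satisfies all the clues, so anchor ∉ South.

South = {plug, urn}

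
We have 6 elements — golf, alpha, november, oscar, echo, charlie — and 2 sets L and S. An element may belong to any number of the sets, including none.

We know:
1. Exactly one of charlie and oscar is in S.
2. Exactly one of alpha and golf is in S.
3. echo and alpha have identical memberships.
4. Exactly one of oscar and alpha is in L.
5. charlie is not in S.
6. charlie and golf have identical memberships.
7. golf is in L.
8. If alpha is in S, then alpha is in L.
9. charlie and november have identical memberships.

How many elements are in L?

From (5): charlie ∉ S.
From (7): golf ∈ L.
(1) (exactly one): oscar ∈ S.
(6): charlie matches golf: charlie ∈ L.
(6): golf matches charlie: golf ∉ S.
(9): november matches charlie: november ∈ L.
(9): november matches charlie: november ∉ S.
(2) (exactly one): alpha ∈ S.
(3): echo matches alpha: echo ∈ S.
(8): alpha ∈ L.
(3): echo matches alpha: echo ∈ L.
(4) (exactly one): oscar ∉ L.

5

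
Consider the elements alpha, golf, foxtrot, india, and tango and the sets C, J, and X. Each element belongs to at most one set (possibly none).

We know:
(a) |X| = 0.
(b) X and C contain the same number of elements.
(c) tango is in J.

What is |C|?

0

From (c): tango ∈ J.
(a): X already has 0, so the rest are out.
Suppose alpha ∈ C: no assignment then satisfies all the clues, so alpha ∉ C.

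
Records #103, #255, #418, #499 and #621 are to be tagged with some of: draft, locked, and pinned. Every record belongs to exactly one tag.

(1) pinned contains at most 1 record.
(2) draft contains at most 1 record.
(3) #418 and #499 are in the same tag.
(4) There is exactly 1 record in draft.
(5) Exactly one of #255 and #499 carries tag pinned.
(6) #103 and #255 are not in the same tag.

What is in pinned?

pinned = {#255}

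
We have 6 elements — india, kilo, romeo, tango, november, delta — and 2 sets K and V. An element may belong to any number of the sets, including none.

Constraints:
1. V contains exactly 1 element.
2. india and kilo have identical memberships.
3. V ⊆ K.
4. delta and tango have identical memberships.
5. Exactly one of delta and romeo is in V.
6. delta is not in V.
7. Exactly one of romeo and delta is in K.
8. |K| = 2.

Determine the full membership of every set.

K = {november, romeo}; V = {romeo}

From (6): delta ∉ V.
(4): tango matches delta: tango ∉ V.
(5) (exactly one): romeo ∈ V.
(1): V already has 1, so the rest are out.
(3) with romeo ∈ V: romeo ∈ K.
(7) (exactly one): delta ∉ K.
(4): tango matches delta: tango ∉ K.
Suppose india ∈ K: no assignment then satisfies all the clues, so india ∉ K.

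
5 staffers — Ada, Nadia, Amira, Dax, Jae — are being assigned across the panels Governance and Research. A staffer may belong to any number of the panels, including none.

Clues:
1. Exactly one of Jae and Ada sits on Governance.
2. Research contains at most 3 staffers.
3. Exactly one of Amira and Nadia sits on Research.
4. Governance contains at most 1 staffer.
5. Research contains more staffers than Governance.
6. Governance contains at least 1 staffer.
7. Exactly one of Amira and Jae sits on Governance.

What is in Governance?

Governance = {Jae}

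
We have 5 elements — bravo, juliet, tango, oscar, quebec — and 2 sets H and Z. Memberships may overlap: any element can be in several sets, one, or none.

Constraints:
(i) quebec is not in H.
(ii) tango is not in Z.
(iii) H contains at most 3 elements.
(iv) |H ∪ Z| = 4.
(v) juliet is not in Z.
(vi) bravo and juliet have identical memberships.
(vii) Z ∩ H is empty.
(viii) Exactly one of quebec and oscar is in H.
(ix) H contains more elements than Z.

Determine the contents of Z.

Z = {quebec}

From (i): quebec ∉ H.
From (ii): tango ∉ Z.
From (v): juliet ∉ Z.
(vi): bravo matches juliet: bravo ∉ Z.
(viii) (exactly one): oscar ∈ H.
(vii) (disjoint): oscar ∉ Z.
Suppose quebec ∉ Z: no assignment then satisfies all the clues, so quebec ∈ Z.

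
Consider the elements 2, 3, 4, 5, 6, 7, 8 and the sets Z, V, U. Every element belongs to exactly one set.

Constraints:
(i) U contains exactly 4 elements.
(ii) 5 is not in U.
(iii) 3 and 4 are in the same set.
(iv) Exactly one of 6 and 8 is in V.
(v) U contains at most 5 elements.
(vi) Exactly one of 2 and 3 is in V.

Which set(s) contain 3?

3: U

From (ii): 5 ∉ U.
Suppose 3 ∈ Z: no assignment then satisfies all the clues, so 3 ∉ Z.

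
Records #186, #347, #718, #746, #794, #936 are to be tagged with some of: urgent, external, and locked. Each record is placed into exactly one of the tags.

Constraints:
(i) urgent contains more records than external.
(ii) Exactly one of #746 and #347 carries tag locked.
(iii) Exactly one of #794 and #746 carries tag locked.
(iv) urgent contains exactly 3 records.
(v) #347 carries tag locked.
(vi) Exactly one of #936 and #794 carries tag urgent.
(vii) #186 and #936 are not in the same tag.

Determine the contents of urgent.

urgent = {#718, #746, #936}

From (v): #347 ∈ locked.
(ii) (exactly one): #746 ∉ locked.
(iii) (exactly one): #794 ∈ locked.
(vi) (exactly one): #936 ∈ urgent.
(vii): #186 ∉ urgent.
(iv): only 3 candidates remain for urgent, so all are in.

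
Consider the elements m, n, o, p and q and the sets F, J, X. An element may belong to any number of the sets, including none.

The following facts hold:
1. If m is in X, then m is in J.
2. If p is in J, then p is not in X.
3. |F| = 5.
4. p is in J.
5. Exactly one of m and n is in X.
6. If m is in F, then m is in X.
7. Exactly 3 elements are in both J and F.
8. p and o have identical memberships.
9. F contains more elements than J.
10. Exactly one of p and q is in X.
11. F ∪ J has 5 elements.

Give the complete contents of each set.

F = {m, n, o, p, q}; J = {m, o, p}; X = {m, q}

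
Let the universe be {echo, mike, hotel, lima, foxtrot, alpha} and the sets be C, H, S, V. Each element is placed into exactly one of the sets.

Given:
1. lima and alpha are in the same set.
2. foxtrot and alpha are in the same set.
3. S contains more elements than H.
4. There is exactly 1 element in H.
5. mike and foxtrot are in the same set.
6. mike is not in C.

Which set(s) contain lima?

lima: S

From (6): mike ∉ C.
(5): foxtrot matches mike: foxtrot ∉ C.
(2): alpha matches foxtrot: alpha ∉ C.
(1): lima matches alpha: lima ∉ C.
Suppose lima ∈ H: no assignment then satisfies all the clues, so lima ∉ H.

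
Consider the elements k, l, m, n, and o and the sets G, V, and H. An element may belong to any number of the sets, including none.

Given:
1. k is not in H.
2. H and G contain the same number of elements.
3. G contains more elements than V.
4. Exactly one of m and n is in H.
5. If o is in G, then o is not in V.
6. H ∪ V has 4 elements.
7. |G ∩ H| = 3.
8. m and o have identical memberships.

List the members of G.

From (1): k ∉ H.
Suppose k ∈ G: no assignment then satisfies all the clues, so k ∉ G.

G = {l, m, o}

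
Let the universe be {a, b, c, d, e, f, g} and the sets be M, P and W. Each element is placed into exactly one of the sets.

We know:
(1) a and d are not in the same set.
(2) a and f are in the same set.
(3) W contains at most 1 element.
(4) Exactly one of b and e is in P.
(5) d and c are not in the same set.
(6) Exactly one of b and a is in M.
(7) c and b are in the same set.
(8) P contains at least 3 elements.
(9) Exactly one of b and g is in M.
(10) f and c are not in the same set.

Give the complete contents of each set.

M = {b, c}; P = {a, e, f, g}; W = {d}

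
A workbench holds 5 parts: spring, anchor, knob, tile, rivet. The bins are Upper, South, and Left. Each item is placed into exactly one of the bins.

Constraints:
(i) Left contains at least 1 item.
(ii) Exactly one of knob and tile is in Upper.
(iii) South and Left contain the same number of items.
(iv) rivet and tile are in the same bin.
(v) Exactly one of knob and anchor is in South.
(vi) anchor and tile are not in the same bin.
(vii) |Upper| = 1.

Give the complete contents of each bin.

Upper = {knob}; South = {anchor, spring}; Left = {rivet, tile}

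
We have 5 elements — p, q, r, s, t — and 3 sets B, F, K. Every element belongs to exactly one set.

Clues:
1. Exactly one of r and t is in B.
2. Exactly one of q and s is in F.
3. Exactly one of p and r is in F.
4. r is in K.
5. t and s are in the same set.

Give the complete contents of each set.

B = {s, t}; F = {p, q}; K = {r}

From (4): r ∈ K.
(1) (exactly one): t ∈ B.
(3) (exactly one): p ∈ F.
(5): s matches t: s ∈ B.
(2) (exactly one): q ∈ F.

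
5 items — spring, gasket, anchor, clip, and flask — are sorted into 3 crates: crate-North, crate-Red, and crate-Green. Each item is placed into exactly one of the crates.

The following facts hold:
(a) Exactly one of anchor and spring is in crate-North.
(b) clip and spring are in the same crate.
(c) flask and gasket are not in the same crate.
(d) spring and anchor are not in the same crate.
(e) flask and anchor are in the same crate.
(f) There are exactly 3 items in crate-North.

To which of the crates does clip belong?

clip: crate-North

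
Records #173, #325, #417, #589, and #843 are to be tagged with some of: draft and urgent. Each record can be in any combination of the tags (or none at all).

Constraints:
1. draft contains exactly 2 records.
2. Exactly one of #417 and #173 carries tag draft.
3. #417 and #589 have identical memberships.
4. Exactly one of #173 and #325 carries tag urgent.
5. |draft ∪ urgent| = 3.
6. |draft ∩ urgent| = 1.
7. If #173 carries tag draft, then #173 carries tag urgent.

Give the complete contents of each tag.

draft = {#173, #325}; urgent = {#173, #843}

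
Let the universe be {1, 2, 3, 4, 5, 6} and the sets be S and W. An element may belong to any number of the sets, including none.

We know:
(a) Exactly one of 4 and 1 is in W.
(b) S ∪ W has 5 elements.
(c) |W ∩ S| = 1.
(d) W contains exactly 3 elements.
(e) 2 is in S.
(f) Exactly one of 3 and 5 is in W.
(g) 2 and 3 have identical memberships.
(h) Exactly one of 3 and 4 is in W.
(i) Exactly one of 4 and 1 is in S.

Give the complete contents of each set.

S = {2, 3, 4}; W = {4, 5, 6}

From (e): 2 ∈ S.
(g): 3 matches 2: 3 ∈ S.
Suppose 1 ∈ S: no assignment then satisfies all the clues, so 1 ∉ S.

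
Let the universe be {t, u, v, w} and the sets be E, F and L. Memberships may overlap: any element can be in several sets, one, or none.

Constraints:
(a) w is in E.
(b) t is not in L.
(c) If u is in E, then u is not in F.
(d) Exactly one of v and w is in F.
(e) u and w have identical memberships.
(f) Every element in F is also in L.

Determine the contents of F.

From (a): w ∈ E.
From (b): t ∉ L.
(e): u matches w: u ∈ E.
(f) contrapositive: t ∉ F.
(c): u ∉ F.
(e): w matches u: w ∉ F.
(d) (exactly one): v ∈ F.
(f) with v ∈ F: v ∈ L.

F = {v}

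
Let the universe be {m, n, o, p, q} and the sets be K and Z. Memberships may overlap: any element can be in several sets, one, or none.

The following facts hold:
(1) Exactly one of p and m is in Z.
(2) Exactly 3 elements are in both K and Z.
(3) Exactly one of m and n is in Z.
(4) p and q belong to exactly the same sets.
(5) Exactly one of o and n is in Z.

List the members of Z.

Z = {n, p, q}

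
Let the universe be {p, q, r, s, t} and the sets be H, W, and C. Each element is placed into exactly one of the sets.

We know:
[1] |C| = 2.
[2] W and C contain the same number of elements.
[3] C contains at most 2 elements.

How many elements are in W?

2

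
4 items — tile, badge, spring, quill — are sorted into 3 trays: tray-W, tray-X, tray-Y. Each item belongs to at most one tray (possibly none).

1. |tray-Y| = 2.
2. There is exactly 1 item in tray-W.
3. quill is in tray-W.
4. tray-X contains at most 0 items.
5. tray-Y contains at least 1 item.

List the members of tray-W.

tray-W = {quill}

From (3): quill ∈ tray-W.
(2): tray-W already has 1, so the rest are out.
(4): tray-X already has 0, so the rest are out.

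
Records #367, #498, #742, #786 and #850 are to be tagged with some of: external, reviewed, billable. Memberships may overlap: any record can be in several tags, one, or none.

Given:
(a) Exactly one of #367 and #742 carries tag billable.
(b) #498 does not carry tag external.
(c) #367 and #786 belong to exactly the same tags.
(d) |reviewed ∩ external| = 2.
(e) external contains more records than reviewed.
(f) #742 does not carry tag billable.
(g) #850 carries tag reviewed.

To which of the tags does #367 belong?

#367: billable, external

From (b): #498 ∉ external.
From (f): #742 ∉ billable.
From (g): #850 ∈ reviewed.
(a) (exactly one): #367 ∈ billable.
(c): #786 matches #367: #786 ∈ billable.
Suppose #367 ∉ external: no assignment then satisfies all the clues, so #367 ∈ external.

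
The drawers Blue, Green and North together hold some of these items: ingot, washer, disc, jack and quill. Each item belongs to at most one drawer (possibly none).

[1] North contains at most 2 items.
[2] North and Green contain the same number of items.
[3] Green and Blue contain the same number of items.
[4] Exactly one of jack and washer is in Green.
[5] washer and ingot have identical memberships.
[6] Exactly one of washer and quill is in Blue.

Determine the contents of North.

North = {disc}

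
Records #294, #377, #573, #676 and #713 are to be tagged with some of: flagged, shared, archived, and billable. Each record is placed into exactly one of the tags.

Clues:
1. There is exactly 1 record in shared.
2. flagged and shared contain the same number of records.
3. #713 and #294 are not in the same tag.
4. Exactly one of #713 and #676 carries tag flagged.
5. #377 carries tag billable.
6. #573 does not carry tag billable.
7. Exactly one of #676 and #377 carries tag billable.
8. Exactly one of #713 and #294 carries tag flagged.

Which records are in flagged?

flagged = {#713}

From (5): #377 ∈ billable.
From (6): #573 ∉ billable.
(7) (exactly one): #676 ∉ billable.
Suppose #294 ∈ flagged: no assignment then satisfies all the clues, so #294 ∉ flagged.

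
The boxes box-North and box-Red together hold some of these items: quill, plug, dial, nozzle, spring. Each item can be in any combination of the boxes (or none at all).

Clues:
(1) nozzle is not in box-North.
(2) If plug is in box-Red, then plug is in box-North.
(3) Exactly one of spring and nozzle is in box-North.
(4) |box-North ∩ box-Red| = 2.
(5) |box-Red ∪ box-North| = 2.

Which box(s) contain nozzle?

From (1): nozzle ∉ box-North.
(3) (exactly one): spring ∈ box-North.
Suppose nozzle ∈ box-Red: no assignment then satisfies all the clues, so nozzle ∉ box-Red.

nozzle: none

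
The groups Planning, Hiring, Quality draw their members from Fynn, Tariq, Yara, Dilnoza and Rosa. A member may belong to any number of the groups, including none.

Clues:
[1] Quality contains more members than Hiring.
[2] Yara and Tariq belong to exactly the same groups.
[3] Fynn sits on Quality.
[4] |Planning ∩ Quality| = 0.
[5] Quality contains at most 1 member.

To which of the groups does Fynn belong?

Fynn: Quality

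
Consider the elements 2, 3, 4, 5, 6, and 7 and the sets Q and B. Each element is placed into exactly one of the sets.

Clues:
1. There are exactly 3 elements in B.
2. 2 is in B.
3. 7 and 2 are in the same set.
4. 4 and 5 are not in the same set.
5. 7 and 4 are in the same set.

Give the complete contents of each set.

From (2): 2 ∈ B.
(3): 7 matches 2: 7 ∉ Q.
(3): 7 matches 2: 7 ∈ B.
(5): 4 matches 7: 4 ∉ Q.
(5): 4 matches 7: 4 ∈ B.
(1): B already has 3, so the rest are out.
Only one set left: 3 ∈ Q.
Only one set left: 5 ∈ Q.
Only one set left: 6 ∈ Q.

Q = {3, 5, 6}; B = {2, 4, 7}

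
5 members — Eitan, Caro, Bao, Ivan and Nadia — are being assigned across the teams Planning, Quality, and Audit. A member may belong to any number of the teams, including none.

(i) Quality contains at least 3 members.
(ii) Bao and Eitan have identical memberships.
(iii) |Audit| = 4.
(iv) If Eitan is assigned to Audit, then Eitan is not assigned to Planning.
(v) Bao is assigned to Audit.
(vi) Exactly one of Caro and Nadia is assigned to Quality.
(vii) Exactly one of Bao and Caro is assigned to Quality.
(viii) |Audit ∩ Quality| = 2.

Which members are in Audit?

Audit = {Bao, Caro, Eitan, Ivan}

From (v): Bao ∈ Audit.
(ii): Eitan matches Bao: Eitan ∈ Audit.
(iv): Eitan ∉ Planning.
(ii): Bao matches Eitan: Bao ∉ Planning.
Suppose Caro ∉ Audit: no assignment then satisfies all the clues, so Caro ∈ Audit.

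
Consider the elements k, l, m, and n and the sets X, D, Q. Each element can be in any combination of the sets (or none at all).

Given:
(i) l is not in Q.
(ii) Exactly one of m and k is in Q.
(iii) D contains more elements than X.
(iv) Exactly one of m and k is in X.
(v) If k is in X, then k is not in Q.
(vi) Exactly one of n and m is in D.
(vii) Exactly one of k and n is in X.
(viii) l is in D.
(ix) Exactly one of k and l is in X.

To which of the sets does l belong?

l: D

From (i): l ∉ Q.
From (viii): l ∈ D.
Suppose l ∈ X: no assignment then satisfies all the clues, so l ∉ X.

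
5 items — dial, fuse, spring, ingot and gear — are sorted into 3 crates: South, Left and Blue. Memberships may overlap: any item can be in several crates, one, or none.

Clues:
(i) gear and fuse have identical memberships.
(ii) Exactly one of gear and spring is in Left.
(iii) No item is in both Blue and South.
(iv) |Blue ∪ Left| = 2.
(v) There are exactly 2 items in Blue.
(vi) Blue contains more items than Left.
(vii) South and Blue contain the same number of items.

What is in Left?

Left = {spring}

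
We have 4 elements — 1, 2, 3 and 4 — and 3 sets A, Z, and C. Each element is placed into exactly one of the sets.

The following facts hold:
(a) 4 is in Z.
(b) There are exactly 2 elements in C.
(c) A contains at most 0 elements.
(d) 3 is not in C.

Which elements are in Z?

From (a): 4 ∈ Z.
From (d): 3 ∉ C.
(b): only 2 candidates remain for C, so all are in.
(c): A already has 0, so the rest are out.
Only one set left: 3 ∈ Z.

Z = {3, 4}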